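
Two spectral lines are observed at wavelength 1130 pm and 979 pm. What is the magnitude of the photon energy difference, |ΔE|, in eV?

169 eV

Using E = hc/λ: E₁ = 1.758·10^-16 J, E₂ = 2.029·10^-16 J.
|ΔE| = |1.758·10^-16 − 2.029·10^-16| = 2.71·10^-17 J = 169 eV.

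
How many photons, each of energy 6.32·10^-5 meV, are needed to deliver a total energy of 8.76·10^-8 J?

8.65·10^18 photons

Per-photon energy: E = 1.013·10^-26 J (from energy = 6.32·10^-5 meV).
N = E_total / E_photon = 8.76·10^-8 J / 1.013·10^-26 J = 8.65·10^18.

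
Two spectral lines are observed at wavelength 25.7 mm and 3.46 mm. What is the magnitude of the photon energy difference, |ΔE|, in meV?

0.310 meV

Using E = hc/λ: E₁ = 7.729 × 10^-24 J, E₂ = 5.741 × 10^-23 J.
|ΔE| = |7.729 × 10^-24 − 5.741 × 10^-23| = 4.97 × 10^-23 J = 0.310 meV.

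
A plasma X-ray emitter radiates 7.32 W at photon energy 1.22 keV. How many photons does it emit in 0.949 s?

3.55e16 photons

Total energy: E_total = P·t = 7.32 × 0.949 = 6.947 J.
Per-photon energy: E = 1.955e-16 J.
N = E_total / E_photon = 3.55e16.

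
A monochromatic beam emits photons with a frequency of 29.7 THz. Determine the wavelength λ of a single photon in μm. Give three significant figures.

Convert to SI: f = 29.7 THz = 2.97e13 Hz.
The photon relation is λ = c/f, giving λ = 1.009e-5 m.
Converting to μm: λ = 10.09 μm ≈ 10.1 μm.

10.1 μm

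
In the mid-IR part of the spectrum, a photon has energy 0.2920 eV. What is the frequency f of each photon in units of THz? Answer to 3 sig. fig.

70.6 THz

Use h = 6.62607015e-34 J·s, 1 eV = 1.602176634e-19 J.
Convert to SI: E = 0.2920 eV = 4.6784e-20 J.
Apply f = E/h: f = 7.061e13 Hz.
Converting to THz: f = 70.61 THz ≈ 70.6 THz.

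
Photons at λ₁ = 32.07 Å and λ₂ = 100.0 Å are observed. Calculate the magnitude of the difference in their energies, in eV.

Using E = hc/λ: E₁ = 6.1941e-17 J, E₂ = 1.9864e-17 J.
|ΔE| = |6.1941e-17 − 1.9864e-17| = 4.21e-17 J = 263 eV.

263 eV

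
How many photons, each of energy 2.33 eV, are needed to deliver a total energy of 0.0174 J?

Per-photon energy: E = 3.733e-19 J (from energy = 2.33 eV).
N = E_total / E_photon = 0.0174 J / 3.733e-19 J = 4.66e16.

4.66e16 photons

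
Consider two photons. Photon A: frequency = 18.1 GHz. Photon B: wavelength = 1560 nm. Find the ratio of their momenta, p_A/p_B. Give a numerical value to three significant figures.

p_A = 4.000e-32 kg·m/s (from frequency = 18.1 GHz, via p = hf/c).
p_B = 4.247e-28 kg·m/s (from wavelength = 1560 nm, via p = h/λ).
Ratio = 4.000e-32 / 4.247e-28 = 9.42e-5.

9.42e-5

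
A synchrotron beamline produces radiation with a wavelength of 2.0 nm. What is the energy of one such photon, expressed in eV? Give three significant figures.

(h = 6.62607015·10^-34 J·s, c = 2.99792458·10^8 m/s, 1 eV = 1.602176634·10^-19 J.)
First convert: λ = 2.0 nm = 2.0·10^-9 m.
Apply E = hc/λ: E = 9.932·10^-17 J.
Converting to eV: E = 619.9 eV ≈ 620 eV.

620 eV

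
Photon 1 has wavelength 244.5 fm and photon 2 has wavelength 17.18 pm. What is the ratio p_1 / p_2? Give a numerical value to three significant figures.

70.3

p_1 = 2.710 × 10^-21 kg·m/s (from wavelength = 244.5 fm, via p = h/λ).
p_2 = 3.857 × 10^-23 kg·m/s (from wavelength = 17.18 pm, via p = h/λ).
Ratio = 2.710 × 10^-21 / 3.857 × 10^-23 = 70.3.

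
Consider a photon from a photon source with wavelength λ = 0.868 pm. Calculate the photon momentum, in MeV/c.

Take h = 6.62607015e-34 J·s, c = 2.99792458e8 m/s, 1 eV = 1.602176634e-19 J.
In SI units: λ = 0.868 pm = 8.68e-13 m.
Since p = h/λ for a photon, p = 7.634e-22 kg·m/s.
Converting to MeV/c: p = 1.428 MeV/c ≈ 1.43 MeV/c.

1.43 MeV/c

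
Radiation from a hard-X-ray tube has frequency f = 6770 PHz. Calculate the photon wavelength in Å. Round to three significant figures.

In SI units: f = 6770 PHz = 6.77 × 10^18 Hz.
The photon relation is λ = c/f, giving λ = 4.428 × 10^-11 m.
Converting to Å: λ = 0.4428 Å ≈ 0.443 Å.

0.443 Å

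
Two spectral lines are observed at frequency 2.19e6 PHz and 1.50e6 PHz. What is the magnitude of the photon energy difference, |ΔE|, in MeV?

Using E = hf: E₁ = 1.451e-12 J, E₂ = 9.939e-13 J.
|ΔE| = |1.451e-12 − 9.939e-13| = 4.57e-13 J = 2.85 MeV.

2.85 MeV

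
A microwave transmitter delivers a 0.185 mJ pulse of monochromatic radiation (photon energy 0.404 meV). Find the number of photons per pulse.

Per-photon energy: E = 6.473 × 10^-23 J (from energy = 0.404 meV).
N = E_total / E_photon = 1.85 × 10^-4 J / 6.473 × 10^-23 J = 2.86 × 10^18.

2.86 × 10^18 photons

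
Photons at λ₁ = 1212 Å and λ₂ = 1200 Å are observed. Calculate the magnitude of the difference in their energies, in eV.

Using E = hc/λ: E₁ = 1.6390 × 10^-18 J, E₂ = 1.6554 × 10^-18 J.
|ΔE| = |1.6390 × 10^-18 − 1.6554 × 10^-18| = 1.64 × 10^-20 J = 0.102 eV.

0.102 eV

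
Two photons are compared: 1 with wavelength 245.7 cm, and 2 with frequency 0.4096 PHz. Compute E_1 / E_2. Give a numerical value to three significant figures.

2.98e-7

E_1 = 8.085e-26 J (from wavelength = 245.7 cm, via E = hc/λ).
E_2 = 2.714e-19 J (from frequency = 0.4096 PHz, via E = hf).
Ratio = 8.085e-26 / 2.714e-19 = 2.98e-7.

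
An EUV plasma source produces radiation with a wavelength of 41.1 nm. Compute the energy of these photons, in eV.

30.2 eV

Take h = 6.62607015 × 10^-34 J·s, c = 2.99792458 × 10^8 m/s, 1 eV = 1.602176634 × 10^-19 J.
In SI units: λ = 41.1 nm = 4.11 × 10^-8 m.
The photon relation is E = hc/λ, giving E = 4.833 × 10^-18 J.
Converting to eV: E = 30.17 eV ≈ 30.2 eV.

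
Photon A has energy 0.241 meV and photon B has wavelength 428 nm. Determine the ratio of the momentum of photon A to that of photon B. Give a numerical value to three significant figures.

8.32e-5

p_A = 1.288e-31 kg·m/s (from energy = 0.241 meV, via p = E/c).
p_B = 1.548e-27 kg·m/s (from wavelength = 428 nm, via p = h/λ).
Ratio = 1.288e-31 / 1.548e-27 = 8.32e-5.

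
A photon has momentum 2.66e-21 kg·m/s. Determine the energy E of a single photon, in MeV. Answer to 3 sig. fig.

4.98 MeV

(c = 2.99792458e8 m/s, 1 eV = 1.602176634e-19 J.)
Since E = pc for a photon, E = 7.974e-13 J.
Converting to MeV: E = 4.977 MeV ≈ 4.98 MeV.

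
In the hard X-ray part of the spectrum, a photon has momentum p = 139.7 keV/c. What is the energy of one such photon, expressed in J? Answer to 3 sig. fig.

(c = 2.99792458 × 10^8 m/s, 1 eV = 1.602176634 × 10^-19 J.)
Convert to SI: p = 139.7 keV/c = 7.4660 × 10^-23 kg·m/s.
Since E = pc for a photon, E = 2.238 × 10^-14 J.
So E ≈ 2.24 × 10^-14 J.

2.24 × 10^-14 J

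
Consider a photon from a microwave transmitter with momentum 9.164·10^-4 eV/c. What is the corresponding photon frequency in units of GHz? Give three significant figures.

222 GHz

Take h = 6.62607015·10^-34 J·s, c = 2.99792458·10^8 m/s, 1 eV = 1.602176634·10^-19 J.
In SI units: p = 9.164·10^-4 eV/c = 4.8975·10^-31 kg·m/s.
Apply f = pc/h: f = 2.216·10^11 Hz.
Converting to GHz: f = 221.6 GHz ≈ 222 GHz.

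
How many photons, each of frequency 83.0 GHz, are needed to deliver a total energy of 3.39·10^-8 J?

6.16·10^14 photons

Per-photon energy: E = 5.500·10^-23 J (from frequency = 83.0 GHz).
N = E_total / E_photon = 3.39·10^-8 J / 5.500·10^-23 J = 6.16·10^14.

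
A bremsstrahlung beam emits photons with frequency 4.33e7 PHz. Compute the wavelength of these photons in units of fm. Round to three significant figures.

6.92 fm

In SI units: f = 4.33e7 PHz = 4.33e22 Hz.
Since λ = c/f for a photon, λ = 6.924e-15 m.
Converting to fm: λ = 6.924 fm ≈ 6.92 fm.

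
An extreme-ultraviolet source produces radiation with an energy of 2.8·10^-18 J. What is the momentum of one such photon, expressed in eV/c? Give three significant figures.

17.5 eV/c

Since p = E/c for a photon, p = 9.340·10^-27 kg·m/s.
Converting to eV/c: p = 17.48 eV/c ≈ 17.5 eV/c.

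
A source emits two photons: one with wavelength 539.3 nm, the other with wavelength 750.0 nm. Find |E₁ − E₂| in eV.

0.646 eV

Using E = hc/λ: E₁ = 3.6834e-19 J, E₂ = 2.6486e-19 J.
|ΔE| = |3.6834e-19 − 2.6486e-19| = 1.03e-19 J = 0.646 eV.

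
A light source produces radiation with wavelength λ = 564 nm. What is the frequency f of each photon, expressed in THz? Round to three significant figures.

532 THz

In SI units: λ = 564 nm = 5.64e-7 m.
Since f = c/λ for a photon, f = 5.315e14 Hz.
Converting to THz: f = 531.5 THz ≈ 532 THz.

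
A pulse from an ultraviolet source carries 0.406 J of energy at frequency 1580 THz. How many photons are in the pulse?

3.88 × 10^17 photons

Per-photon energy: E = 1.047 × 10^-18 J (from frequency = 1580 THz).
N = E_total / E_photon = 0.406 J / 1.047 × 10^-18 J = 3.88 × 10^17.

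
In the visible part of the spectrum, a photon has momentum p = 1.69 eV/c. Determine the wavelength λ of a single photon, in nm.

Take h = 6.62607015·10^-34 J·s, c = 2.99792458·10^8 m/s, 1 eV = 1.602176634·10^-19 J.
First convert: p = 1.69 eV/c = 9.0318·10^-28 kg·m/s.
For a photon λ = h/p, so λ = 7.336·10^-7 m.
Converting to nm: λ = 733.6 nm ≈ 734 nm.

734 nm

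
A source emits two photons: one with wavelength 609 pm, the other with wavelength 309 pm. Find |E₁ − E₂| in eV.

1980 eV

Using E = hc/λ: E₁ = 3.262 × 10^-16 J, E₂ = 6.429 × 10^-16 J.
|ΔE| = |3.262 × 10^-16 − 6.429 × 10^-16| = 3.17 × 10^-16 J = 1980 eV.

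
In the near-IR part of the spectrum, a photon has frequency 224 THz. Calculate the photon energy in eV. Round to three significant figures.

0.926 eV

(h = 6.62607015e-34 J·s, 1 eV = 1.602176634e-19 J.)
First convert: f = 224 THz = 2.24e14 Hz.
For a photon E = hf, so E = 1.484e-19 J.
Converting to eV: E = 0.9264 eV ≈ 0.926 eV.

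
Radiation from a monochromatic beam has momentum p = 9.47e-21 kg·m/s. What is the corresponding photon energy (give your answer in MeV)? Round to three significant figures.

Use c = 2.99792458e8 m/s, 1 eV = 1.602176634e-19 J.
Since E = pc for a photon, E = 2.839e-12 J.
Converting to MeV: E = 17.72 MeV ≈ 17.7 MeV.

17.7 MeV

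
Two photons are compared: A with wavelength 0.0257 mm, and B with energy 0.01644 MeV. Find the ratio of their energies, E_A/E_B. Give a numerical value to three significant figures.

E_A = 7.729e-21 J (from wavelength = 0.0257 mm, via E = hc/λ).
E_B = 2.634e-15 J (from energy = 0.01644 MeV, via E given directly).
Ratio = 7.729e-21 / 2.634e-15 = 2.93e-6.

2.93e-6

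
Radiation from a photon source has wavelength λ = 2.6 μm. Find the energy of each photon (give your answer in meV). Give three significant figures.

(h = 6.62607015 × 10^-34 J·s, c = 2.99792458 × 10^8 m/s, 1 eV = 1.602176634 × 10^-19 J.)
Convert to SI: λ = 2.6 μm = 2.6 × 10^-6 m.
For a photon E = hc/λ, so E = 7.640 × 10^-20 J.
Converting to meV: E = 476.9 meV ≈ 477 meV.

477 meV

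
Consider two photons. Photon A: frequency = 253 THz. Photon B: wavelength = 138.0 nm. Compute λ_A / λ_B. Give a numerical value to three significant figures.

λ_A = 1.185 × 10^-6 m (from frequency = 253 THz, via λ = c/f).
λ_B = 1.380 × 10^-7 m (from wavelength = 138.0 nm, via λ given directly).
Ratio = 1.185 × 10^-6 / 1.380 × 10^-7 = 8.59.

8.59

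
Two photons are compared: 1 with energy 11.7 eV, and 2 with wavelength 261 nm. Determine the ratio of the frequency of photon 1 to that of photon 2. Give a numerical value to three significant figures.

2.46

f_1 = 2.829e15 Hz (from energy = 11.7 eV, via f = E/h).
f_2 = 1.149e15 Hz (from wavelength = 261 nm, via f = c/λ).
Ratio = 2.829e15 / 1.149e15 = 2.46.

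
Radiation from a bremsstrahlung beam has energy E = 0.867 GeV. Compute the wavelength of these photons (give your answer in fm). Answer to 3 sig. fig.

(h = 6.62607015·10^-34 J·s, c = 2.99792458·10^8 m/s, 1 eV = 1.602176634·10^-19 J.)
In SI units: E = 0.867 GeV = 1.3891·10^-10 J.
Apply λ = hc/E: λ = 1.430·10^-15 m.
Converting to fm: λ = 1.430 fm ≈ 1.43 fm.

1.43 fm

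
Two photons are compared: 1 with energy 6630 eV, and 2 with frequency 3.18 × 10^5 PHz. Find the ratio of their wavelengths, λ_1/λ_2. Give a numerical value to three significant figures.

198

λ_1 = 1.870 × 10^-10 m (from energy = 6630 eV, via λ = hc/E).
λ_2 = 9.427 × 10^-13 m (from frequency = 3.18 × 10^5 PHz, via λ = c/f).
Ratio = 1.870 × 10^-10 / 9.427 × 10^-13 = 198.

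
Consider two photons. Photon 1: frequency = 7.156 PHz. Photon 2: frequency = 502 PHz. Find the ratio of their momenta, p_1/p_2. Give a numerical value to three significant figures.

0.0143

p_1 = 1.582e-26 kg·m/s (from frequency = 7.156 PHz, via p = hf/c).
p_2 = 1.110e-24 kg·m/s (from frequency = 502 PHz, via p = hf/c).
Ratio = 1.582e-26 / 1.110e-24 = 0.0143.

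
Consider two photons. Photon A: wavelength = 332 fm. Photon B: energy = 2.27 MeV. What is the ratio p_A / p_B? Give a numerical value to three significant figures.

p_A = 1.996e-21 kg·m/s (from wavelength = 332 fm, via p = h/λ).
p_B = 1.213e-21 kg·m/s (from energy = 2.27 MeV, via p = E/c).
Ratio = 1.996e-21 / 1.213e-21 = 1.65.

1.65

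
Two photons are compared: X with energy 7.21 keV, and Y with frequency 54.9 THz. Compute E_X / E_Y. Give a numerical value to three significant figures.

E_X = 1.155e-15 J (from energy = 7.21 keV, via E given directly).
E_Y = 3.638e-20 J (from frequency = 54.9 THz, via E = hf).
Ratio = 1.155e-15 / 3.638e-20 = 3.18e4.

3.18e4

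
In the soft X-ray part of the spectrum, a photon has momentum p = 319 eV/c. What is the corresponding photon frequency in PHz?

First convert: p = 319 eV/c = 1.7048 × 10^-25 kg·m/s.
For a photon f = pc/h, so f = 7.713 × 10^16 Hz.
Converting to PHz: f = 77.13 PHz ≈ 77.1 PHz.

77.1 PHz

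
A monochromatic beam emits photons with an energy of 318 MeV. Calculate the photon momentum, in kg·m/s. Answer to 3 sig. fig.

1.70e-19 kg·m/s

(c = 2.99792458e8 m/s, 1 eV = 1.602176634e-19 J.)
First convert: E = 318 MeV = 5.0949e-11 J.
Apply p = E/c: p = 1.699e-19 kg·m/s.
So p ≈ 1.70e-19 kg·m/s.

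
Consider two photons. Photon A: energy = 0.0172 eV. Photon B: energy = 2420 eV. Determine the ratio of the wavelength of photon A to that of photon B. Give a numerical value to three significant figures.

1.41 × 10^5

λ_A = 7.208 × 10^-5 m (from energy = 0.0172 eV, via λ = hc/E).
λ_B = 5.123 × 10^-10 m (from energy = 2420 eV, via λ = hc/E).
Ratio = 7.208 × 10^-5 / 5.123 × 10^-10 = 1.41 × 10^5.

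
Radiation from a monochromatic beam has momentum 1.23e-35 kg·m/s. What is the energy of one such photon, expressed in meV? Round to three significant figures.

Use c = 2.99792458e8 m/s, 1 eV = 1.602176634e-19 J.
Apply E = pc: E = 3.687e-27 J.
Converting to meV: E = 2.302e-5 meV ≈ 2.30e-5 meV.

2.30e-5 meV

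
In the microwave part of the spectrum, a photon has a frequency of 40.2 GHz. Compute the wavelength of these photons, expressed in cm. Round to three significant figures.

Convert to SI: f = 40.2 GHz = 4.02e10 Hz.
For a photon λ = c/f, so λ = 0.007458 m.
Converting to cm: λ = 0.7458 cm ≈ 0.746 cm.

0.746 cm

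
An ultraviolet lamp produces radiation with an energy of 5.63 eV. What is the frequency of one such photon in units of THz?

First convert: E = 5.63 eV = 9.0203e-19 J.
The photon relation is f = E/h, giving f = 1.361e15 Hz.
Converting to THz: f = 1361 THz ≈ 1360 THz.

1360 THz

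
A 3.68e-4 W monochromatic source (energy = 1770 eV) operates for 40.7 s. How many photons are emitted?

Total energy: E_total = P·t = 3.68e-4 × 40.7 = 0.01498 J.
Per-photon energy: E = 2.836e-16 J.
N = E_total / E_photon = 5.28e13.

5.28e13 photons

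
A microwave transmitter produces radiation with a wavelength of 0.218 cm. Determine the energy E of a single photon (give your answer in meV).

0.569 meV

Use h = 6.62607015e-34 J·s, c = 2.99792458e8 m/s, 1 eV = 1.602176634e-19 J.
Convert to SI: λ = 0.218 cm = 0.00218 m.
For a photon E = hc/λ, so E = 9.112e-23 J.
Converting to meV: E = 0.5687 meV ≈ 0.569 meV.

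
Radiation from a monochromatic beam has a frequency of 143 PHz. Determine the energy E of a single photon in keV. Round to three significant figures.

(h = 6.62607015e-34 J·s, 1 eV = 1.602176634e-19 J.)
In SI units: f = 143 PHz = 1.43e17 Hz.
The photon relation is E = hf, giving E = 9.475e-17 J.
Converting to keV: E = 0.5914 keV ≈ 0.591 keV.

0.591 keV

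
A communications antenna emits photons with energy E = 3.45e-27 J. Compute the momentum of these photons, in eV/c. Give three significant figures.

2.15e-8 eV/c

Since p = E/c for a photon, p = 1.151e-35 kg·m/s.
Converting to eV/c: p = 2.153e-8 eV/c ≈ 2.15e-8 eV/c.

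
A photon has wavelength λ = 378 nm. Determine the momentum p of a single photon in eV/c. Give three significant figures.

Take h = 6.62607015e-34 J·s, c = 2.99792458e8 m/s, 1 eV = 1.602176634e-19 J.
In SI units: λ = 378 nm = 3.78e-7 m.
The photon relation is p = h/λ, giving p = 1.753e-27 kg·m/s.
Converting to eV/c: p = 3.280 eV/c ≈ 3.28 eV/c.

3.28 eV/c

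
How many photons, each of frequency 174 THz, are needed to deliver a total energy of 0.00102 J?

8.85e15 photons

Per-photon energy: E = 1.153e-19 J (from frequency = 174 THz).
N = E_total / E_photon = 0.00102 J / 1.153e-19 J = 8.85e15.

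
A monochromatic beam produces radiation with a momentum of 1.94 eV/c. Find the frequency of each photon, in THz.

469 THz

First convert: p = 1.94 eV/c = 1.0368e-27 kg·m/s.
For a photon f = pc/h, so f = 4.691e14 Hz.
Converting to THz: f = 469.1 THz ≈ 469 THz.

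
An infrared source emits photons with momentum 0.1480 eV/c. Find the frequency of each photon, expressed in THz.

35.8 THz

Convert to SI: p = 0.1480 eV/c = 7.9095e-29 kg·m/s.
Apply f = pc/h: f = 3.579e13 Hz.
Converting to THz: f = 35.79 THz ≈ 35.8 THz.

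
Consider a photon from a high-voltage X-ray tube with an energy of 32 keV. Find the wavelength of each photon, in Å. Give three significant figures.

0.387 Å

Use h = 6.62607015e-34 J·s, c = 2.99792458e8 m/s, 1 eV = 1.602176634e-19 J.
In SI units: E = 32 keV = 5.1270e-15 J.
For a photon λ = hc/E, so λ = 3.875e-11 m.
Converting to Å: λ = 0.3875 Å ≈ 0.387 Å.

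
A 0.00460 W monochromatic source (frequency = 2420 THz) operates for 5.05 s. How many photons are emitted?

1.45 × 10^16 photons

Total energy: E_total = P·t = 0.00460 × 5.05 = 0.02323 J.
Per-photon energy: E = 1.604 × 10^-18 J.
N = E_total / E_photon = 1.45 × 10^16.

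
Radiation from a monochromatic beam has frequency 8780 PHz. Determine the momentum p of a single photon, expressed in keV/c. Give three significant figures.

36.3 keV/c

(h = 6.62607015·10^-34 J·s, c = 2.99792458·10^8 m/s, 1 eV = 1.602176634·10^-19 J.)
Convert to SI: f = 8780 PHz = 8.78·10^18 Hz.
For a photon p = hf/c, so p = 1.941·10^-23 kg·m/s.
Converting to keV/c: p = 36.31 keV/c ≈ 36.3 keV/c.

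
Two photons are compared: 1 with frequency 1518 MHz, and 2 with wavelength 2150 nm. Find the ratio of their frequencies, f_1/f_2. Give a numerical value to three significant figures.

1.09e-5

f_1 = 1.518e9 Hz (from frequency = 1518 MHz, via f given directly).
f_2 = 1.394e14 Hz (from wavelength = 2150 nm, via f = c/λ).
Ratio = 1.518e9 / 1.394e14 = 1.09e-5.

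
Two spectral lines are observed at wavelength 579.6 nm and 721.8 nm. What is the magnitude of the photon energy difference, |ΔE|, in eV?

0.421 eV

Using E = hc/λ: E₁ = 3.4273e-19 J, E₂ = 2.7521e-19 J.
|ΔE| = |3.4273e-19 − 2.7521e-19| = 6.75e-20 J = 0.421 eV.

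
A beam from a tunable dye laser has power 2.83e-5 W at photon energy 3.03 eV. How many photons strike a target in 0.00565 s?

Total energy: E_total = P·t = 2.83e-5 × 0.00565 = 1.599e-7 J.
Per-photon energy: E = 4.855e-19 J.
N = E_total / E_photon = 3.29e11.

3.29e11 photons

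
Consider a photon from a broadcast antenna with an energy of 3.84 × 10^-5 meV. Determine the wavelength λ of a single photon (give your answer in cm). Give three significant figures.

Use h = 6.62607015 × 10^-34 J·s, c = 2.99792458 × 10^8 m/s, 1 eV = 1.602176634 × 10^-19 J.
First convert: E = 3.84 × 10^-5 meV = 6.1524 × 10^-27 J.
The photon relation is λ = hc/E, giving λ = 32.29 m.
Converting to cm: λ = 3229 cm ≈ 3230 cm.

3230 cm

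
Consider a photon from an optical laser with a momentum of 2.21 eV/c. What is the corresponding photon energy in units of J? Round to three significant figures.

3.54e-19 J

Take c = 2.99792458e8 m/s, 1 eV = 1.602176634e-19 J.
Convert to SI: p = 2.21 eV/c = 1.1811e-27 kg·m/s.
Since E = pc for a photon, E = 3.541e-19 J.
So E ≈ 3.54e-19 J.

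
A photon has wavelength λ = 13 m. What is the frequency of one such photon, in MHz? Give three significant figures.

23.1 MHz

(c = 2.99792458·10^8 m/s.)
For a photon f = c/λ, so f = 2.306·10^7 Hz.
Converting to MHz: f = 23.06 MHz ≈ 23.1 MHz.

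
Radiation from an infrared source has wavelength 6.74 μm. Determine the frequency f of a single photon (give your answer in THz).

44.5 THz

(c = 2.99792458e8 m/s.)
First convert: λ = 6.74 μm = 6.74e-6 m.
For a photon f = c/λ, so f = 4.448e13 Hz.
Converting to THz: f = 44.48 THz ≈ 44.5 THz.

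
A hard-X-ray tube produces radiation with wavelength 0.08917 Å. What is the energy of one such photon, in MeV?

0.139 MeV

First convert: λ = 0.08917 Å = 8.917 × 10^-12 m.
For a photon E = hc/λ, so E = 2.228 × 10^-14 J.
Converting to MeV: E = 0.1390 MeV ≈ 0.139 MeV.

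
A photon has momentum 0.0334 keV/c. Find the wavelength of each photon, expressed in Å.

Take h = 6.62607015·10^-34 J·s, c = 2.99792458·10^8 m/s, 1 eV = 1.602176634·10^-19 J.
First convert: p = 0.0334 keV/c = 1.7850·10^-26 kg·m/s.
Since λ = h/p for a photon, λ = 3.712·10^-8 m.
Converting to Å: λ = 371.2 Å ≈ 371 Å.

371 Å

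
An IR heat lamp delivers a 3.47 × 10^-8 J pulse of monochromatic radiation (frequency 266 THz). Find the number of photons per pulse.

Per-photon energy: E = 1.763 × 10^-19 J (from frequency = 266 THz).
N = E_total / E_photon = 3.47 × 10^-8 J / 1.763 × 10^-19 J = 1.97 × 10^11.

1.97 × 10^11 photons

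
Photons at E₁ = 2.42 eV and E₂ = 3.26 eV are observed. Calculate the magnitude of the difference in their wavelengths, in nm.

Using λ = hc/E: λ₁ = 5.123e-7 m, λ₂ = 3.803e-7 m.
|Δλ| = |5.123e-7 − 3.803e-7| = 1.32e-7 m = 132 nm.

132 nm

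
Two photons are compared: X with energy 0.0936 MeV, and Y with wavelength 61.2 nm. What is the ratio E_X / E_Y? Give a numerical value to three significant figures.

4620

E_X = 1.500 × 10^-14 J (from energy = 0.0936 MeV, via E given directly).
E_Y = 3.246 × 10^-18 J (from wavelength = 61.2 nm, via E = hc/λ).
Ratio = 1.500 × 10^-14 / 3.246 × 10^-18 = 4620.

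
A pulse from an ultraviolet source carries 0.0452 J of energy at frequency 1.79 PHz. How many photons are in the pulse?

Per-photon energy: E = 1.186 × 10^-18 J (from frequency = 1.79 PHz).
N = E_total / E_photon = 0.0452 J / 1.186 × 10^-18 J = 3.81 × 10^16.

3.81 × 10^16 photons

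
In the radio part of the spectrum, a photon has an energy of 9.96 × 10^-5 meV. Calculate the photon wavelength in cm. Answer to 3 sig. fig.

Convert to SI: E = 9.96 × 10^-5 meV = 1.5958 × 10^-26 J.
Apply λ = hc/E: λ = 12.45 m.
Converting to cm: λ = 1245 cm ≈ 1240 cm.

1240 cm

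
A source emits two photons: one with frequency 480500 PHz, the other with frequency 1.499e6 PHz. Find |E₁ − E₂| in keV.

4210 keV

Using E = hf: E₁ = 3.1838e-13 J, E₂ = 9.9325e-13 J.
|ΔE| = |3.1838e-13 − 9.9325e-13| = 6.75e-13 J = 4210 keV.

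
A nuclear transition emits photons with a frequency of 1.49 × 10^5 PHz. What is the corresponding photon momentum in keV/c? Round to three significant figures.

Take h = 6.62607015 × 10^-34 J·s, c = 2.99792458 × 10^8 m/s, 1 eV = 1.602176634 × 10^-19 J.
Convert to SI: f = 1.49 × 10^5 PHz = 1.49 × 10^20 Hz.
The photon relation is p = hf/c, giving p = 3.293 × 10^-22 kg·m/s.
Converting to keV/c: p = 616.2 keV/c ≈ 616 keV/c.

616 keV/c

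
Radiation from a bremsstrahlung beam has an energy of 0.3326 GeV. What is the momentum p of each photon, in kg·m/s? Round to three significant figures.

First convert: E = 0.3326 GeV = 5.3288 × 10^-11 J.
Apply p = E/c: p = 1.778 × 10^-19 kg·m/s.
So p ≈ 1.78 × 10^-19 kg·m/s.

1.78 × 10^-19 kg·m/s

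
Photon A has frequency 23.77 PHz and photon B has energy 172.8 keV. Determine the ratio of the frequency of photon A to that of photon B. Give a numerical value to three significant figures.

5.69e-4

f_A = 2.377e16 Hz (from frequency = 23.77 PHz, via f given directly).
f_B = 4.178e19 Hz (from energy = 172.8 keV, via f = E/h).
Ratio = 2.377e16 / 4.178e19 = 5.69e-4.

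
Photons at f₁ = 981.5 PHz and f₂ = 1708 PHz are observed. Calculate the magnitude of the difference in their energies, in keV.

Using E = hf: E₁ = 6.5035e-16 J, E₂ = 1.1317e-15 J.
|ΔE| = |6.5035e-16 − 1.1317e-15| = 4.81e-16 J = 3.00 keV.

3.00 keV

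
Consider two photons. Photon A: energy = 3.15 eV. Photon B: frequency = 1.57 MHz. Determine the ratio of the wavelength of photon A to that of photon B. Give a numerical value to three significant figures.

2.06e-9

λ_A = 3.936e-7 m (from energy = 3.15 eV, via λ = hc/E).
λ_B = 191.0 m (from frequency = 1.57 MHz, via λ = c/f).
Ratio = 3.936e-7 / 191.0 = 2.06e-9.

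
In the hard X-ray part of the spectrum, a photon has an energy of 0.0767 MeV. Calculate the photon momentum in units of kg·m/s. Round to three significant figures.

Use c = 2.99792458 × 10^8 m/s, 1 eV = 1.602176634 × 10^-19 J.
In SI units: E = 0.0767 MeV = 1.2289 × 10^-14 J.
The photon relation is p = E/c, giving p = 4.099 × 10^-23 kg·m/s.
So p ≈ 4.10 × 10^-23 kg·m/s.

4.10 × 10^-23 kg·m/s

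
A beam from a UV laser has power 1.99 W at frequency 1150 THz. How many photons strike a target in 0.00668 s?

1.74e16 photons

Total energy: E_total = P·t = 1.99 × 0.00668 = 0.01329 J.
Per-photon energy: E = 7.620e-19 J.
N = E_total / E_photon = 1.74e16.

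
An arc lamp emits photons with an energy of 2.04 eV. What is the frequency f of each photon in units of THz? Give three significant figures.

(h = 6.62607015e-34 J·s, 1 eV = 1.602176634e-19 J.)
In SI units: E = 2.04 eV = 3.2684e-19 J.
The photon relation is f = E/h, giving f = 4.933e14 Hz.
Converting to THz: f = 493.3 THz ≈ 493 THz.

493 THz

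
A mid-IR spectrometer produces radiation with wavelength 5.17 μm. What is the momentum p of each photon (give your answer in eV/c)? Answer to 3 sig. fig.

Convert to SI: λ = 5.17 μm = 5.17e-6 m.
Apply p = h/λ: p = 1.282e-28 kg·m/s.
Converting to eV/c: p = 0.2398 eV/c ≈ 0.240 eV/c.

0.240 eV/c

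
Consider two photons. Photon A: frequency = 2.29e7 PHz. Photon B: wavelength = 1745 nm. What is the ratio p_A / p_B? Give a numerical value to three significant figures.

1.33e8

p_A = 5.061e-20 kg·m/s (from frequency = 2.29e7 PHz, via p = hf/c).
p_B = 3.797e-28 kg·m/s (from wavelength = 1745 nm, via p = h/λ).
Ratio = 5.061e-20 / 3.797e-28 = 1.33e8.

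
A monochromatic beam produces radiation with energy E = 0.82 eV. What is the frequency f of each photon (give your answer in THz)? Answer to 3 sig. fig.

In SI units: E = 0.82 eV = 1.3138 × 10^-19 J.
Since f = E/h for a photon, f = 1.983 × 10^14 Hz.
Converting to THz: f = 198.3 THz ≈ 198 THz.

198 THz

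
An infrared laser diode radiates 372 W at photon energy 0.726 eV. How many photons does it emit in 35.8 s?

Total energy: E_total = P·t = 372 × 35.8 = 13320 J.
Per-photon energy: E = 1.163e-19 J.
N = E_total / E_photon = 1.14e23.

1.14e23 photons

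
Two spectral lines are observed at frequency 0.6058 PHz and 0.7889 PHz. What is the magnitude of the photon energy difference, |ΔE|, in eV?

Using E = hf: E₁ = 4.0141e-19 J, E₂ = 5.2273e-19 J.
|ΔE| = |4.0141e-19 − 5.2273e-19| = 1.21e-19 J = 0.757 eV.

0.757 eV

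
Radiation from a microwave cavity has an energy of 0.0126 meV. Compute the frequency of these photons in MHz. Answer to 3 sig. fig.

3050 MHz

Take h = 6.62607015·10^-34 J·s, 1 eV = 1.602176634·10^-19 J.
Convert to SI: E = 0.0126 meV = 2.0187·10^-24 J.
The photon relation is f = E/h, giving f = 3.047·10^9 Hz.
Converting to MHz: f = 3047 MHz ≈ 3050 MHz.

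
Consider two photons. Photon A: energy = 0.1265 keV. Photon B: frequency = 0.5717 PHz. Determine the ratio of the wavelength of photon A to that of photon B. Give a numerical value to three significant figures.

0.0187

λ_A = 9.801 × 10^-9 m (from energy = 0.1265 keV, via λ = hc/E).
λ_B = 5.244 × 10^-7 m (from frequency = 0.5717 PHz, via λ = c/f).
Ratio = 9.801 × 10^-9 / 5.244 × 10^-7 = 0.0187.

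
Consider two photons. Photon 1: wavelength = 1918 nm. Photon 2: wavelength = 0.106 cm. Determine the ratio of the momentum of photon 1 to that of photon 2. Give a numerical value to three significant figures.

p_1 = 3.455 × 10^-28 kg·m/s (from wavelength = 1918 nm, via p = h/λ).
p_2 = 6.251 × 10^-31 kg·m/s (from wavelength = 0.106 cm, via p = h/λ).
Ratio = 3.455 × 10^-28 / 6.251 × 10^-31 = 553.

553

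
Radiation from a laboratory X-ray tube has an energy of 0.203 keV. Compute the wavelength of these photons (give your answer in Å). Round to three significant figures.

61.1 Å

In SI units: E = 0.203 keV = 3.2524 × 10^-17 J.
The photon relation is λ = hc/E, giving λ = 6.108 × 10^-9 m.
Converting to Å: λ = 61.08 Å ≈ 61.1 Å.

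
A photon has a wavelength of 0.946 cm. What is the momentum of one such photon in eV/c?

1.31 × 10^-4 eV/c

In SI units: λ = 0.946 cm = 0.00946 m.
Apply p = h/λ: p = 7.004 × 10^-32 kg·m/s.
Converting to eV/c: p = 1.311 × 10^-4 eV/c ≈ 1.31 × 10^-4 eV/c.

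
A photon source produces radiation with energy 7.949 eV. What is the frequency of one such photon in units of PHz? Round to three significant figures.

Take h = 6.62607015 × 10^-34 J·s, 1 eV = 1.602176634 × 10^-19 J.
First convert: E = 7.949 eV = 1.2736 × 10^-18 J.
For a photon f = E/h, so f = 1.922 × 10^15 Hz.
Converting to PHz: f = 1.922 PHz ≈ 1.92 PHz.

1.92 PHz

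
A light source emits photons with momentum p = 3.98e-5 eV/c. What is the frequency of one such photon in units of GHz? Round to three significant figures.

(h = 6.62607015e-34 J·s, c = 2.99792458e8 m/s, 1 eV = 1.602176634e-19 J.)
In SI units: p = 3.98e-5 eV/c = 2.1270e-32 kg·m/s.
The photon relation is f = pc/h, giving f = 9.624e9 Hz.
Converting to GHz: f = 9.624 GHz ≈ 9.62 GHz.

9.62 GHz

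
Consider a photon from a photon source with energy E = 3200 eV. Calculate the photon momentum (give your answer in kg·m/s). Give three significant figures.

1.71·10^-24 kg·m/s

In SI units: E = 3200 eV = 5.1270·10^-16 J.
Apply p = E/c: p = 1.710·10^-24 kg·m/s.
So p ≈ 1.71·10^-24 kg·m/s.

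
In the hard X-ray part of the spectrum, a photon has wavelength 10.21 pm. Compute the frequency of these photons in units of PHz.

2.94e4 PHz

(c = 2.99792458e8 m/s.)
First convert: λ = 10.21 pm = 1.021e-11 m.
The photon relation is f = c/λ, giving f = 2.936e19 Hz.
Converting to PHz: f = 29360 PHz ≈ 2.94e4 PHz.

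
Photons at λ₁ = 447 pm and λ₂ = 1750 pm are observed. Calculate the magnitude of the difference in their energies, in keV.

2.07 keV

Using E = hc/λ: E₁ = 4.444e-16 J, E₂ = 1.135e-16 J.
|ΔE| = |4.444e-16 − 1.135e-16| = 3.31e-16 J = 2.07 keV.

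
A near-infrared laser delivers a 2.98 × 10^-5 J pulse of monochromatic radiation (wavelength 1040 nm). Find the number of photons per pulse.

1.56 × 10^14 photons

Per-photon energy: E = 1.910 × 10^-19 J (from wavelength = 1040 nm).
N = E_total / E_photon = 2.98 × 10^-5 J / 1.910 × 10^-19 J = 1.56 × 10^14.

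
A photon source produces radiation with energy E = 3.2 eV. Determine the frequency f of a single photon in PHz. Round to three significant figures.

0.774 PHz

(h = 6.62607015 × 10^-34 J·s, 1 eV = 1.602176634 × 10^-19 J.)
In SI units: E = 3.2 eV = 5.1270 × 10^-19 J.
The photon relation is f = E/h, giving f = 7.738 × 10^14 Hz.
Converting to PHz: f = 0.7738 PHz ≈ 0.774 PHz.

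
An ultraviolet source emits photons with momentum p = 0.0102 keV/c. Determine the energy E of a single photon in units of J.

Take c = 2.99792458 × 10^8 m/s, 1 eV = 1.602176634 × 10^-19 J.
First convert: p = 0.0102 keV/c = 5.4512 × 10^-27 kg·m/s.
The photon relation is E = pc, giving E = 1.634 × 10^-18 J.
So E ≈ 1.63 × 10^-18 J.

1.63 × 10^-18 J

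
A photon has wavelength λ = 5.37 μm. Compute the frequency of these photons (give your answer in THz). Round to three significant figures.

Take c = 2.99792458·10^8 m/s.
In SI units: λ = 5.37 μm = 5.37·10^-6 m.
For a photon f = c/λ, so f = 5.583·10^13 Hz.
Converting to THz: f = 55.83 THz ≈ 55.8 THz.

55.8 THz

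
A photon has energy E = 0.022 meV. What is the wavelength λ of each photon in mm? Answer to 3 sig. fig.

In SI units: E = 0.022 meV = 3.5248 × 10^-24 J.
Since λ = hc/E for a photon, λ = 0.05636 m.
Converting to mm: λ = 56.36 mm ≈ 56.4 mm.

56.4 mm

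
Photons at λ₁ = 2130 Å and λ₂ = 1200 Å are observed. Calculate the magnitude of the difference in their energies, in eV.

Using E = hc/λ: E₁ = 9.326 × 10^-19 J, E₂ = 1.655 × 10^-18 J.
|ΔE| = |9.326 × 10^-19 − 1.655 × 10^-18| = 7.23 × 10^-19 J = 4.51 eV.

4.51 eV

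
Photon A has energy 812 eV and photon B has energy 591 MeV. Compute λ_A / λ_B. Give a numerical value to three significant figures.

λ_A = 1.527 × 10^-9 m (from energy = 812 eV, via λ = hc/E).
λ_B = 2.098 × 10^-15 m (from energy = 591 MeV, via λ = hc/E).
Ratio = 1.527 × 10^-9 / 2.098 × 10^-15 = 7.28 × 10^5.

7.28 × 10^5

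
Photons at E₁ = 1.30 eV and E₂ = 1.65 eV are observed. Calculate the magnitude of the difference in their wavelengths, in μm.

Using λ = hc/E: λ₁ = 9.537 × 10^-7 m, λ₂ = 7.514 × 10^-7 m.
|Δλ| = |9.537 × 10^-7 − 7.514 × 10^-7| = 2.02 × 10^-7 m = 0.202 μm.

0.202 μm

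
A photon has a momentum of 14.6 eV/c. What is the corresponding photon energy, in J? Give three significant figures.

Take c = 2.99792458 × 10^8 m/s, 1 eV = 1.602176634 × 10^-19 J.
Convert to SI: p = 14.6 eV/c = 7.8027 × 10^-27 kg·m/s.
For a photon E = pc, so E = 2.339 × 10^-18 J.
So E ≈ 2.34 × 10^-18 J.

2.34 × 10^-18 J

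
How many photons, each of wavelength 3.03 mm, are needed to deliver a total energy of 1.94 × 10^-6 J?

Per-photon energy: E = 6.556 × 10^-23 J (from wavelength = 3.03 mm).
N = E_total / E_photon = 1.94 × 10^-6 J / 6.556 × 10^-23 J = 2.96 × 10^16.

2.96 × 10^16 photons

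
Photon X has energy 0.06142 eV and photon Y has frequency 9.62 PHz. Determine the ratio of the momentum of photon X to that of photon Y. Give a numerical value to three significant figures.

1.54e-3

p_X = 3.282e-29 kg·m/s (from energy = 0.06142 eV, via p = E/c).
p_Y = 2.126e-26 kg·m/s (from frequency = 9.62 PHz, via p = hf/c).
Ratio = 3.282e-29 / 2.126e-26 = 1.54e-3.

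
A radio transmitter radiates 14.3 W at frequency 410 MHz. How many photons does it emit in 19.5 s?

Total energy: E_total = P·t = 14.3 × 19.5 = 278.9 J.
Per-photon energy: E = 2.717·10^-25 J.
N = E_total / E_photon = 1.03·10^27.

1.03·10^27 photons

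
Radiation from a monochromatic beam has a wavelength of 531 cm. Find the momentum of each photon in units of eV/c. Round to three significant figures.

Convert to SI: λ = 531 cm = 5.31 m.
Apply p = h/λ: p = 1.248e-34 kg·m/s.
Converting to eV/c: p = 2.335e-7 eV/c ≈ 2.33e-7 eV/c.

2.33e-7 eV/c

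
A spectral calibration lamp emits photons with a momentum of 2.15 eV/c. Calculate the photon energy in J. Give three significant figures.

3.44·10^-19 J

Convert to SI: p = 2.15 eV/c = 1.1490·10^-27 kg·m/s.
Apply E = pc: E = 3.445·10^-19 J.
So E ≈ 3.44·10^-19 J.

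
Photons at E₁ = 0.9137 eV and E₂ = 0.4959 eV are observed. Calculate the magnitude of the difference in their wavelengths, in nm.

1140 nm

Using λ = hc/E: λ₁ = 1.3569 × 10^-6 m, λ₂ = 2.5002 × 10^-6 m.
|Δλ| = |1.3569 × 10^-6 − 2.5002 × 10^-6| = 1.14 × 10^-6 m = 1140 nm.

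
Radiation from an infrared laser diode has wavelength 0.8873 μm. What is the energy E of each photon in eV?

First convert: λ = 0.8873 μm = 8.873·10^-7 m.
For a photon E = hc/λ, so E = 2.239·10^-19 J.
Converting to eV: E = 1.397 eV ≈ 1.40 eV.

1.40 eV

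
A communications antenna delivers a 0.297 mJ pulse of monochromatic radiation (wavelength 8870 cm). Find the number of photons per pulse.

Per-photon energy: E = 2.240 × 10^-27 J (from wavelength = 8870 cm).
N = E_total / E_photon = 2.97 × 10^-4 J / 2.240 × 10^-27 J = 1.33 × 10^23.

1.33 × 10^23 photons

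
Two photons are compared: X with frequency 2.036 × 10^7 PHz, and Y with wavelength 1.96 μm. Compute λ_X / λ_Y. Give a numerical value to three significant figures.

7.51 × 10^-9

λ_X = 1.472 × 10^-14 m (from frequency = 2.036 × 10^7 PHz, via λ = c/f).
λ_Y = 1.960 × 10^-6 m (from wavelength = 1.96 μm, via λ given directly).
Ratio = 1.472 × 10^-14 / 1.960 × 10^-6 = 7.51 × 10^-9.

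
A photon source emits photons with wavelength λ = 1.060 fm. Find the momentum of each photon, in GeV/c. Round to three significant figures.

1.17 GeV/c

In SI units: λ = 1.060 fm = 1.060e-15 m.
For a photon p = h/λ, so p = 6.251e-19 kg·m/s.
Converting to GeV/c: p = 1.170 GeV/c ≈ 1.17 GeV/c.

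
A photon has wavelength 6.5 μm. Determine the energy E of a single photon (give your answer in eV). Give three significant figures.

0.191 eV

(h = 6.62607015e-34 J·s, c = 2.99792458e8 m/s, 1 eV = 1.602176634e-19 J.)
Convert to SI: λ = 6.5 μm = 6.5e-6 m.
For a photon E = hc/λ, so E = 3.056e-20 J.
Converting to eV: E = 0.1907 eV ≈ 0.191 eV.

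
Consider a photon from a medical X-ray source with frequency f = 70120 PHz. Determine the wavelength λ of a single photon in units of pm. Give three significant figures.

4.28 pm

First convert: f = 70120 PHz = 7.012·10^19 Hz.
Apply λ = c/f: λ = 4.275·10^-12 m.
Converting to pm: λ = 4.275 pm ≈ 4.28 pm.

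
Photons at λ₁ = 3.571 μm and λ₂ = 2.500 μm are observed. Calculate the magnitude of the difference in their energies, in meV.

149 meV

Using E = hc/λ: E₁ = 5.5627e-20 J, E₂ = 7.9458e-20 J.
|ΔE| = |5.5627e-20 − 7.9458e-20| = 2.38e-20 J = 149 meV.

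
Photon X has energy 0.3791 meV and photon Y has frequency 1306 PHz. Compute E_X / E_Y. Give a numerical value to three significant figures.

E_X = 6.074e-23 J (from energy = 0.3791 meV, via E given directly).
E_Y = 8.654e-16 J (from frequency = 1306 PHz, via E = hf).
Ratio = 6.074e-23 / 8.654e-16 = 7.02e-8.

7.02e-8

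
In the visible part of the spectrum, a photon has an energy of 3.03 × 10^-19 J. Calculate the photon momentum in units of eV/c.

(c = 2.99792458 × 10^8 m/s, 1 eV = 1.602176634 × 10^-19 J.)
Since p = E/c for a photon, p = 1.011 × 10^-27 kg·m/s.
Converting to eV/c: p = 1.891 eV/c ≈ 1.89 eV/c.

1.89 eV/c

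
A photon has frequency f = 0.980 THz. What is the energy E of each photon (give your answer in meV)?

4.05 meV

Use h = 6.62607015e-34 J·s, 1 eV = 1.602176634e-19 J.
Convert to SI: f = 0.980 THz = 9.80e11 Hz.
For a photon E = hf, so E = 6.494e-22 J.
Converting to meV: E = 4.053 meV ≈ 4.05 meV.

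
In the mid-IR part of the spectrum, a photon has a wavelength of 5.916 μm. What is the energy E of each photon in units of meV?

210 meV

Convert to SI: λ = 5.916 μm = 5.916 × 10^-6 m.
The photon relation is E = hc/λ, giving E = 3.358 × 10^-20 J.
Converting to meV: E = 209.6 meV ≈ 210 meV.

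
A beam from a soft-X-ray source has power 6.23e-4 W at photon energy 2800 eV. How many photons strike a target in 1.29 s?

Total energy: E_total = P·t = 6.23e-4 × 1.29 = 8.037e-4 J.
Per-photon energy: E = 4.486e-16 J.
N = E_total / E_photon = 1.79e12.

1.79e12 photons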